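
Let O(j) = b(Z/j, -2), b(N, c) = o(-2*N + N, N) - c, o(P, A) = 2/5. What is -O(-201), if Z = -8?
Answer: -12/5 ≈ -2.4000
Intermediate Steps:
o(P, A) = 2/5 (o(P, A) = 2*(1/5) = 2/5)
b(N, c) = 2/5 - c
O(j) = 12/5 (O(j) = 2/5 - 1*(-2) = 2/5 + 2 = 12/5)
-O(-201) = -1*12/5 = -12/5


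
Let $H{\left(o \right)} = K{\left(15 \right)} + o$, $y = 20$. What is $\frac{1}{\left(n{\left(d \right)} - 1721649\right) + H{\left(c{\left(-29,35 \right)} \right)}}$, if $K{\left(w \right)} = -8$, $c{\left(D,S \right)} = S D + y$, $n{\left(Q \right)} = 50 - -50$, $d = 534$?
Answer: $- \frac{1}{1722552} \approx -5.8053 \cdot 10^{-7}$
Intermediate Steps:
$n{\left(Q \right)} = 100$ ($n{\left(Q \right)} = 50 + 50 = 100$)
$c{\left(D,S \right)} = 20 + D S$ ($c{\left(D,S \right)} = S D + 20 = D S + 20 = 20 + D S$)
$H{\left(o \right)} = -8 + o$
$\frac{1}{\left(n{\left(d \right)} - 1721649\right) + H{\left(c{\left(-29,35 \right)} \right)}} = \frac{1}{\left(100 - 1721649\right) + \left(-8 + \left(20 - 1015\right)\right)} = \frac{1}{-1721549 + \left(-8 + \left(20 - 1015\right)\right)} = \frac{1}{-1721549 - 1003} = \frac{1}{-1722552} = - \frac{1}{1722552}$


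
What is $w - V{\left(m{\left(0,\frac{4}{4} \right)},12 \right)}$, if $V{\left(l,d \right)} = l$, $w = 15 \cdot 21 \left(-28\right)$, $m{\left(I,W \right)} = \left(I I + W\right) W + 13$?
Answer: $-8834$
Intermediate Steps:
$m{\left(I,W \right)} = 13 + W \left(W + I^{2}\right)$ ($m{\left(I,W \right)} = \left(I^{2} + W\right) W + 13 = \left(W + I^{2}\right) W + 13 = W \left(W + I^{2}\right) + 13 = 13 + W \left(W + I^{2}\right)$)
$w = -8820$ ($w = 315 \left(-28\right) = -8820$)
$w - V{\left(m{\left(0,\frac{4}{4} \right)},12 \right)} = -8820 - \left(13 + \left(\frac{4}{4}\right)^{2} + \frac{4}{4} \cdot 0^{2}\right) = -8820 - \left(13 + \left(4 \cdot \frac{1}{4}\right)^{2} + 4 \cdot \frac{1}{4} \cdot 0\right) = -8820 - \left(13 + 1^{2} + 1 \cdot 0\right) = -8820 - \left(13 + 1 + 0\right) = -8820 - 14 = -8834$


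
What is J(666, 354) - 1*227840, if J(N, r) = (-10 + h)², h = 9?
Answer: -227839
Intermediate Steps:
J(N, r) = 1 (J(N, r) = (-10 + 9)² = (-1)² = 1)
J(666, 354) - 1*227840 = 1 - 1*227840 = 1 - 227840 = -227839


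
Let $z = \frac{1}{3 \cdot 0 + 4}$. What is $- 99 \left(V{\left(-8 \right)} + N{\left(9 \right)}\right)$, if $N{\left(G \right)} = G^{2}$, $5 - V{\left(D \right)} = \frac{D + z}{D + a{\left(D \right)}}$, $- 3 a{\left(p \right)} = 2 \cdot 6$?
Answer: $- \frac{135201}{16} \approx -8450.1$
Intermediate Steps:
$a{\left(p \right)} = -4$ ($a{\left(p \right)} = - \frac{2 \cdot 6}{3} = \left(- \frac{1}{3}\right) 12 = -4$)
$z = \frac{1}{4}$ ($z = \frac{1}{0 + 4} = \frac{1}{4} \approx 0.25$)
$V{\left(D \right)} = 5 - \frac{\frac{1}{4} + D}{-4 + D}$ ($V{\left(D \right)} = 5 - \frac{D + \frac{1}{4}}{D - 4} = 5 - \frac{\frac{1}{4} + D}{-4 + D}$)
$- 99 \left(V{\left(-8 \right)} + N{\left(9 \right)}\right) = - 99 \left(\frac{-81 + 16 \left(-8\right)}{4 \left(-4 - 8\right)} + 9^{2}\right) = - 99 \left(\frac{-81 - 128}{4 \left(-12\right)} + 81\right) = - 99 \left(\frac{1}{4} \left(- \frac{1}{12}\right) \left(-209\right) + 81\right) = - 99 \left(\frac{209}{48} + 81\right) = \left(-99\right) \frac{4097}{48} = - \frac{135201}{16}$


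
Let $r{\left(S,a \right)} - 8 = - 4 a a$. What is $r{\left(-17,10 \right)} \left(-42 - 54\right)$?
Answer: $37632$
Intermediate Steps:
$r{\left(S,a \right)} = 8 - 4 a^{2}$ ($r{\left(S,a \right)} = 8 + - 4 a a = 8 - 4 a^{2}$)
$r{\left(-17,10 \right)} \left(-42 - 54\right) = \left(8 - 4 \cdot 10^{2}\right) \left(-42 - 54\right) = \left(8 - 400\right) \left(-96\right) = \left(-392\right) \left(-96\right) = 37632$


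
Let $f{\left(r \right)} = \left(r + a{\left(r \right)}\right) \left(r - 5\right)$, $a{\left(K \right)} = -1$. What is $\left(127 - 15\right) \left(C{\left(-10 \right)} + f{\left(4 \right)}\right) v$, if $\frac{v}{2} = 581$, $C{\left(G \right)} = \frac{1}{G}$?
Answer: $- \frac{2017232}{5} \approx -4.0345 \cdot 10^{5}$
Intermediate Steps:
$f{\left(r \right)} = \left(-1 + r\right) \left(-5 + r\right)$ ($f{\left(r \right)} = \left(r - 1\right) \left(r - 5\right) = \left(-1 + r\right) \left(-5 + r\right)$)
$v = 1162$ ($v = 2 \cdot 581 = 1162$)
$\left(127 - 15\right) \left(C{\left(-10 \right)} + f{\left(4 \right)}\right) v = \left(127 - 15\right) \left(\frac{1}{-10} + \left(5 + 4^{2} - 24\right)\right) 1162 = 112 \left(- \frac{1}{10} + \left(5 + 16 - 24\right)\right) 1162 = 112 \left(- \frac{1}{10} - 3\right) 1162 = 112 \left(- \frac{31}{10}\right) 1162 = \left(- \frac{1736}{5}\right) 1162 = - \frac{2017232}{5}$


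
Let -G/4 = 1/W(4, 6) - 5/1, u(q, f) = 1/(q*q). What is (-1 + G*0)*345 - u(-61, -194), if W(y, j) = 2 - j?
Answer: -1283746/3721 ≈ -345.00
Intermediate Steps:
u(q, f) = q⁻² (u(q, f) = 1/(q²) = q⁻²)
G = 21 (G = -4*(1/(2 - 1*6) - 5/1) = -4*(1/(2 - 6) - 5*1) = -4*(1/(-4) - 5) = -4*(1*(-¼) - 5) = -4*(-¼ - 5) = -4*(-21/4) = 21)
(-1 + G*0)*345 - u(-61, -194) = (-1 + 21*0)*345 - 1/(-61)² = (-1 + 0)*345 - 1*1/3721 = -1*345 - 1/3721 = -345 - 1/3721 = -1283746/3721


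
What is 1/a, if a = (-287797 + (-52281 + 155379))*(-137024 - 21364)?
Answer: 1/29254105212 ≈ 3.4183e-11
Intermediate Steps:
a = 29254105212 (a = (-287797 + 103098)*(-158388) = -184699*(-158388) = 29254105212)
1/a = 1/29254105212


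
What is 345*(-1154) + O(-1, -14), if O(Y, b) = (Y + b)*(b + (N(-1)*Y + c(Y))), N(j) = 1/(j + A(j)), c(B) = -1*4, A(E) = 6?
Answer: -397857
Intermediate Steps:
c(B) = -4
N(j) = 1/(6 + j) (N(j) = 1/(j + 6) = 1/(6 + j))
O(Y, b) = (Y + b)*(-4 + b + Y/5) (O(Y, b) = (Y + b)*(b + (Y/(6 - 1) - 4)) = (Y + b)*(b + (Y/5 - 4)) = (Y + b)*(b + (-4 + Y/5)) = (Y + b)*(-4 + b + Y/5))
345*(-1154) + O(-1, -14) = 345*(-1154) + ((-14)**2 - 4*(-1) - 4*(-14) + (1/5)*(-1)**2 + (6/5)*(-1)*(-14)) = -398130 + (196 + 4 + 56 + (1/5)*1 + 84/5) = -398130 + (196 + 4 + 56 + 1/5 + 84/5) = -398130 + 273 = -397857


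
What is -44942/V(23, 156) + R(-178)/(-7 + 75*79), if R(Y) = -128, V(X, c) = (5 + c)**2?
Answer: -5854014/3334793 ≈ -1.7554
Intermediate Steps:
-44942/V(23, 156) + R(-178)/(-7 + 75*79) = -44942/(5 + 156)**2 - 128/(-7 + 75*79) = -44942/(161**2) - 128/(-7 + 5925) = -44942/25921 - 128/5918 = -44942*1/25921 - 128*1/5918 = -1954/1127 - 64/2959 = -5854014/3334793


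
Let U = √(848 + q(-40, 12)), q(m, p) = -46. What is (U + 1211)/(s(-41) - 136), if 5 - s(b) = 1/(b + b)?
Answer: -99302/10741 - 82*√802/10741 ≈ -9.4613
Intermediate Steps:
s(b) = 5 - 1/(2*b) (s(b) = 5 - 1/(b + b) = 5 - 1/(2*b))
U = √802 (U = √(848 - 46) = √802 ≈ 28.320)
(U + 1211)/(s(-41) - 136) = (√802 + 1211)/((5 - ½/(-41)) - 136) = (1211 + √802)/((5 - ½*(-1/41)) - 136) = (1211 + √802)/((5 + 1/82) - 136) = (1211 + √802)/(411/82 - 136) = (1211 + √802)/(-10741/82) = (1211 + √802)*(-82/10741) = -99302/10741 - 82*√802/10741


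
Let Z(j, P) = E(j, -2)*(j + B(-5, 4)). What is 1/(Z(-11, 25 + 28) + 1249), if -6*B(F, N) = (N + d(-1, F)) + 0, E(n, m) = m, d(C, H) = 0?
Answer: 3/3817 ≈ 0.00078596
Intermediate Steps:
B(F, N) = -N/6 (B(F, N) = -((N + 0) + 0)/6 = -(N + 0)/6 = -N/6)
Z(j, P) = 4/3 - 2*j (Z(j, P) = -2*(j - ⅙*4) = -2*(j - ⅔) = -2*(-⅔ + j) = 4/3 - 2*j)
1/(Z(-11, 25 + 28) + 1249) = 1/((4/3 - 2*(-11)) + 1249) = 1/((4/3 + 22) + 1249) = 1/(70/3 + 1249) = 1/(3817/3) = 3/3817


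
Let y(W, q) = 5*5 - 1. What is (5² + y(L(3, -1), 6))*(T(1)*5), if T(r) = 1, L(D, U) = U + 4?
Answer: 245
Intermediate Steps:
L(D, U) = 4 + U
y(W, q) = 24 (y(W, q) = 25 - 1 = 24)
(5² + y(L(3, -1), 6))*(T(1)*5) = (5² + 24)*(1*5) = (25 + 24)*5 = 49*5 = 245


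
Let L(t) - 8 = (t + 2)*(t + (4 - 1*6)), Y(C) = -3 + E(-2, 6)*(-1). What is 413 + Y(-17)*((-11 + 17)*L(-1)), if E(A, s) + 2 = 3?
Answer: 293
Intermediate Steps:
E(A, s) = 1 (E(A, s) = -2 + 3 = 1)
Y(C) = -4 (Y(C) = -3 + 1*(-1) = -3 - 1 = -4)
L(t) = 8 + (-2 + t)*(2 + t) (L(t) = 8 + (t + 2)*(t + (4 - 1*6)) = 8 + (2 + t)*(t + (4 - 6)) = 8 + (2 + t)*(t - 2) = 8 + (2 + t)*(-2 + t) = 8 + (-2 + t)*(2 + t))
413 + Y(-17)*((-11 + 17)*L(-1)) = 413 - 4*(-11 + 17)*(4 + (-1)²) = 413 - 24*(4 + 1) = 413 - 24*5 = 413 - 4*30 = 413 - 120 = 293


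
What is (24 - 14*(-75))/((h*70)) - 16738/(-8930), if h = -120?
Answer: 2183473/1250200 ≈ 1.7465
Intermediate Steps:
(24 - 14*(-75))/((h*70)) - 16738/(-8930) = (24 - 14*(-75))/((-120*70)) - 16738/(-8930) = (24 + 1050)/(-8400) - 16738*(-1/8930) = 1074*(-1/8400) + 8369/4465 = -179/1400 + 8369/4465 = 2183473/1250200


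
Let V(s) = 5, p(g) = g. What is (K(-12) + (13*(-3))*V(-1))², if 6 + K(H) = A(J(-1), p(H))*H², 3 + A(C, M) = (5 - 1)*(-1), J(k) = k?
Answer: 1461681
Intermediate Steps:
A(C, M) = -7 (A(C, M) = -3 + (5 - 1)*(-1) = -3 + 4*(-1) = -3 - 4 = -7)
K(H) = -6 - 7*H²
(K(-12) + (13*(-3))*V(-1))² = ((-6 - 7*(-12)²) + (13*(-3))*5)² = ((-6 - 7*144) - 39*5)² = ((-6 - 1008) - 195)² = (-1014 - 195)² = (-1209)² = 1461681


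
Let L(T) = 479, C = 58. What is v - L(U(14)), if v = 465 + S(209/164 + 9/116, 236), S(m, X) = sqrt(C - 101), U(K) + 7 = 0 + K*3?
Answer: -14 + I*sqrt(43) ≈ -14.0 + 6.5574*I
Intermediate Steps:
U(K) = -7 + 3*K (U(K) = -7 + (0 + K*3) = -7 + (0 + 3*K) = -7 + 3*K)
S(m, X) = I*sqrt(43) (S(m, X) = sqrt(58 - 101) = sqrt(-43) = I*sqrt(43))
v = 465 + I*sqrt(43) ≈ 465.0 + 6.5574*I
v - L(U(14)) = (465 + I*sqrt(43)) - 1*479 = (465 + I*sqrt(43)) - 479 = -14 + I*sqrt(43)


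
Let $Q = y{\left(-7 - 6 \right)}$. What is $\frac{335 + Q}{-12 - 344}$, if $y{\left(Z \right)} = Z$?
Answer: $- \frac{161}{178} \approx -0.90449$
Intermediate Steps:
$Q = -13$ ($Q = -7 - 6 = -13$)
$\frac{335 + Q}{-12 - 344} = \frac{335 - 13}{-12 - 344} = \frac{322}{-356} = 322 \left(- \frac{1}{356}\right) = - \frac{161}{178}$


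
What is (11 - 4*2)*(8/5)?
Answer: 24/5 ≈ 4.8000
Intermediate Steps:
(11 - 4*2)*(8/5) = (11 - 8)*(8*(1/5)) = 3*(8/5) = 24/5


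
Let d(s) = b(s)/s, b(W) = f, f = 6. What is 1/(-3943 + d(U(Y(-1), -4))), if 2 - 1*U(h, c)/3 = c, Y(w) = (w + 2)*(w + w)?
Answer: -3/11828 ≈ -0.00025364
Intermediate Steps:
b(W) = 6
Y(w) = 2*w*(2 + w) (Y(w) = (2 + w)*(2*w) = 2*w*(2 + w))
U(h, c) = 6 - 3*c
d(s) = 6/s
1/(-3943 + d(U(Y(-1), -4))) = 1/(-3943 + 6/(6 - 3*(-4))) = 1/(-3943 + 6/(6 + 12)) = 1/(-3943 + 6/18) = 1/(-3943 + 6*(1/18)) = 1/(-3943 + ⅓) = 1/(-11828/3) = -3/11828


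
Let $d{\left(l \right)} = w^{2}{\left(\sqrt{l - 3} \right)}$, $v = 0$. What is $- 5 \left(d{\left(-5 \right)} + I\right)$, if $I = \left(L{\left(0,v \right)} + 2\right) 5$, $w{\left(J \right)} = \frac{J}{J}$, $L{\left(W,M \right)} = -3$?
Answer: $20$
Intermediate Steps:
$w{\left(J \right)} = 1$
$d{\left(l \right)} = 1$ ($d{\left(l \right)} = 1^{2} = 1$)
$I = -5$ ($I = \left(-3 + 2\right) 5 = \left(-1\right) 5 = -5$)
$- 5 \left(d{\left(-5 \right)} + I\right) = - 5 \left(1 - 5\right) = \left(-5\right) \left(-4\right) = 20$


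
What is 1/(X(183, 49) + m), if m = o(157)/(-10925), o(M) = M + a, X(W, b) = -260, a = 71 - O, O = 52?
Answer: -10925/2840676 ≈ -0.0038459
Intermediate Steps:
a = 19 (a = 71 - 1*52 = 71 - 52 = 19)
o(M) = 19 + M (o(M) = M + 19 = 19 + M)
m = -176/10925 (m = (19 + 157)/(-10925) = 176*(-1/10925) = -176/10925 ≈ -0.016110)
1/(X(183, 49) + m) = 1/(-260 - 176/10925) = 1/(-2840676/10925) = -10925/2840676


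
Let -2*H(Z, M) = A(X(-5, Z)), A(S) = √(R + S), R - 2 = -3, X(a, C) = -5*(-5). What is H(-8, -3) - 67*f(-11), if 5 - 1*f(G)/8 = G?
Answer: -8576 - √6 ≈ -8578.5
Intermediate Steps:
X(a, C) = 25
R = -1 (R = 2 - 3 = -1)
A(S) = √(-1 + S)
H(Z, M) = -√6 (H(Z, M) = -√(-1 + 25)/2 = -√6)
f(G) = 40 - 8*G
H(-8, -3) - 67*f(-11) = -√6 - 67*(40 - 8*(-11)) = -√6 - 67*(40 + 88) = -√6 - 67*128 = -√6 - 8576 = -8576 - √6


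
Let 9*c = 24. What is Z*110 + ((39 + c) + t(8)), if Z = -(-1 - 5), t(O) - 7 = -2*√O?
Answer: 2126/3 - 4*√2 ≈ 703.01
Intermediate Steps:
c = 8/3 (c = (⅑)*24 = 8/3 ≈ 2.6667)
t(O) = 7 - 2*√O
Z = 6 (Z = -1*(-6) = 6)
Z*110 + ((39 + c) + t(8)) = 6*110 + ((39 + 8/3) + (7 - 4*√2)) = 660 + (125/3 + (7 - 4*√2)) = 660 + (146/3 - 4*√2) = 2126/3 - 4*√2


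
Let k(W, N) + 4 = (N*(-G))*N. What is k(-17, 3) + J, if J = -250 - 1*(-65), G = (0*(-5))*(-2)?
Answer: -189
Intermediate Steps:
G = 0 (G = 0*(-2) = 0)
k(W, N) = -4 (k(W, N) = -4 + (N*(-1*0))*N = -4 + (N*0)*N = -4 + 0*N = -4 + 0 = -4)
J = -185 (J = -250 + 65 = -185)
k(-17, 3) + J = -4 - 185 = -189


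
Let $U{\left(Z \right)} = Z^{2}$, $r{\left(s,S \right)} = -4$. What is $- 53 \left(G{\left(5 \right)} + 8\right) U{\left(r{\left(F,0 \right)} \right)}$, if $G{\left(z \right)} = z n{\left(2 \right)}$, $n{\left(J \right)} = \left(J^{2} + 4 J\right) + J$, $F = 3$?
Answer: $-66144$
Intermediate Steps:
$n{\left(J \right)} = J^{2} + 5 J$
$G{\left(z \right)} = 14 z$ ($G{\left(z \right)} = z 2 \left(5 + 2\right) = z 2 \cdot 7 = z 14 = 14 z$)
$- 53 \left(G{\left(5 \right)} + 8\right) U{\left(r{\left(F,0 \right)} \right)} = - 53 \left(14 \cdot 5 + 8\right) \left(-4\right)^{2} = - 53 \left(70 + 8\right) 16 = - 53 \cdot 78 \cdot 16 = \left(-53\right) 1248 = -66144$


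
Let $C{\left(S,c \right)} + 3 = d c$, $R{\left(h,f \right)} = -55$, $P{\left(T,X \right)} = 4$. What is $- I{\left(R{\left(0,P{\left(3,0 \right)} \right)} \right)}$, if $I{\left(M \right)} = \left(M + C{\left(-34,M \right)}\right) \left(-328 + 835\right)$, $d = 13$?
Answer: $391911$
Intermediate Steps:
$C{\left(S,c \right)} = -3 + 13 c$
$I{\left(M \right)} = -1521 + 7098 M$ ($I{\left(M \right)} = \left(M + \left(-3 + 13 M\right)\right) \left(-328 + 835\right) = \left(-3 + 14 M\right) 507 = -1521 + 7098 M$)
$- I{\left(R{\left(0,P{\left(3,0 \right)} \right)} \right)} = - (-1521 + 7098 \left(-55\right)) = - (-1521 - 390390) = \left(-1\right) \left(-391911\right) = 391911$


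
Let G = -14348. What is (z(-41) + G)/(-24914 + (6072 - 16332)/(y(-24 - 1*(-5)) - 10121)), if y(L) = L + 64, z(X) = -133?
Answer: 36477639/62755801 ≈ 0.58126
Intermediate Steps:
y(L) = 64 + L
(z(-41) + G)/(-24914 + (6072 - 16332)/(y(-24 - 1*(-5)) - 10121)) = (-133 - 14348)/(-24914 + (6072 - 16332)/((64 + (-24 - 1*(-5))) - 10121)) = -14481/(-24914 - 10260/((64 + (-24 + 5)) - 10121)) = -14481/(-24914 - 10260/((64 - 19) - 10121)) = -14481/(-24914 - 10260/(45 - 10121)) = -14481/(-24914 - 10260/(-10076)) = -14481/(-24914 - 10260*(-1/10076)) = -14481/(-24914 + 2565/2519) = -14481/(-62755801/2519) = -14481*(-2519/62755801) = 36477639/62755801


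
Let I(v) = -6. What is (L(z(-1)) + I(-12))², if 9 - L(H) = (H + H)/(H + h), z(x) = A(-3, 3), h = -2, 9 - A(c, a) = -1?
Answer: ¼ ≈ 0.25000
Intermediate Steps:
A(c, a) = 10 (A(c, a) = 9 - 1*(-1) = 9 + 1 = 10)
z(x) = 10
L(H) = 9 - 2*H/(-2 + H) (L(H) = 9 - (H + H)/(H - 2) = 9 - 2*H/(-2 + H))
(L(z(-1)) + I(-12))² = ((-18 + 7*10)/(-2 + 10) - 6)² = ((-18 + 70)/8 - 6)² = ((⅛)*52 - 6)² = (13/2 - 6)² = (½)² = ¼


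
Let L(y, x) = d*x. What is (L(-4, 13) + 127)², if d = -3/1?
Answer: 7744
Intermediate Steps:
d = -3 (d = -3*1 = -3)
L(y, x) = -3*x
(L(-4, 13) + 127)² = (-3*13 + 127)² = (-39 + 127)² = 88² = 7744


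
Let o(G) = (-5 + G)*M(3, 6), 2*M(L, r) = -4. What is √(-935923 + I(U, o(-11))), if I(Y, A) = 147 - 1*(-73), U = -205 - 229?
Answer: 3*I*√103967 ≈ 967.32*I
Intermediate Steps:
M(L, r) = -2 (M(L, r) = (½)*(-4) = -2)
o(G) = 10 - 2*G (o(G) = (-5 + G)*(-2) = 10 - 2*G)
U = -434
I(Y, A) = 220 (I(Y, A) = 147 + 73 = 220)
√(-935923 + I(U, o(-11))) = √(-935923 + 220) = √(-935703) = 3*I*√103967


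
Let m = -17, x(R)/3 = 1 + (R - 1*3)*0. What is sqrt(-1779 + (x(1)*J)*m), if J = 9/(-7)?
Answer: I*sqrt(83958)/7 ≈ 41.394*I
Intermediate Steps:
J = -9/7 (J = 9*(-1/7) = -9/7 ≈ -1.2857)
x(R) = 3 (x(R) = 3*(1 + (R - 1*3)*0) = 3*(1 + (R - 3)*0) = 3*(1 + (-3 + R)*0) = 3*(1 + 0) = 3*1 = 3)
sqrt(-1779 + (x(1)*J)*m) = sqrt(-1779 + (3*(-9/7))*(-17)) = sqrt(-1779 - 27/7*(-17)) = sqrt(-1779 + 459/7) = sqrt(-11994/7) = I*sqrt(83958)/7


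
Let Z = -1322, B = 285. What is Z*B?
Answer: -376770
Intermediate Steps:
Z*B = -1322*285 = -376770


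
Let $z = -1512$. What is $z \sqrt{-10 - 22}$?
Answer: $- 6048 i \sqrt{2} \approx - 8553.2 i$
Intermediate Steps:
$z \sqrt{-10 - 22} = - 1512 \sqrt{-10 - 22} = - 1512 \sqrt{-32} = - 1512 \cdot 4 i \sqrt{2} = - 6048 i \sqrt{2}$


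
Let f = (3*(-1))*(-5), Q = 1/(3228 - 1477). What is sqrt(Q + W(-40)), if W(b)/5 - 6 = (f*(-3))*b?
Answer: sqrt(27685990781)/1751 ≈ 95.026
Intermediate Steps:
Q = 1/1751 ≈ 0.00057110
f = 15 (f = -3*(-5) = 15)
W(b) = 30 - 225*b (W(b) = 30 + 5*((15*(-3))*b) = 30 + 5*(-45*b) = 30 - 225*b)
sqrt(Q + W(-40)) = sqrt(1/1751 + (30 - 225*(-40))) = sqrt(1/1751 + (30 + 9000)) = sqrt(1/1751 + 9030) = sqrt(15811531/1751) = sqrt(27685990781)/1751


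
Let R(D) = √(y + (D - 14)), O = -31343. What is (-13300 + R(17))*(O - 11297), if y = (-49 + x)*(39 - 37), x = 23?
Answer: 567112000 - 298480*I ≈ 5.6711e+8 - 2.9848e+5*I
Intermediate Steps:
y = -52 (y = (-49 + 23)*(39 - 37) = -26*2 = -52)
R(D) = √(-66 + D) (R(D) = √(-52 + (D - 14)) = √(-52 + (-14 + D)) = √(-66 + D))
(-13300 + R(17))*(O - 11297) = (-13300 + √(-66 + 17))*(-31343 - 11297) = (-13300 + √(-49))*(-42640) = (-13300 + 7*I)*(-42640) = 567112000 - 298480*I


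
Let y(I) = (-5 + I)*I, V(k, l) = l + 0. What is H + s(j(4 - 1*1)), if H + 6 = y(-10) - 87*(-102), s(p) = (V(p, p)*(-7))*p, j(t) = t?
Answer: 8955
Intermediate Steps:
V(k, l) = l
s(p) = -7*p² (s(p) = (p*(-7))*p = (-7*p)*p = -7*p²)
y(I) = I*(-5 + I)
H = 9018 (H = -6 + (-10*(-5 - 10) - 87*(-102)) = -6 + (-10*(-15) + 8874) = -6 + (150 + 8874) = -6 + 9024 = 9018)
H + s(j(4 - 1*1)) = 9018 - 7*(4 - 1*1)² = 9018 - 7*(4 - 1)² = 9018 - 7*3² = 9018 - 7*9 = 9018 - 63 = 8955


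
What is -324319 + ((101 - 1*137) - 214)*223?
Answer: -380069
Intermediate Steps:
-324319 + ((101 - 1*137) - 214)*223 = -324319 + ((101 - 137) - 214)*223 = -324319 + (-36 - 214)*223 = -324319 - 250*223 = -324319 - 55750 = -380069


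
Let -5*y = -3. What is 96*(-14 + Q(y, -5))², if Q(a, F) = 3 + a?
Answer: 259584/25 ≈ 10383.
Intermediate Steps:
y = ⅗ (y = -⅕*(-3) = ⅗ ≈ 0.60000)
96*(-14 + Q(y, -5))² = 96*(-14 + (3 + ⅗))² = 96*(-14 + 18/5)² = 96*(-52/5)² = 96*(2704/25) = 259584/25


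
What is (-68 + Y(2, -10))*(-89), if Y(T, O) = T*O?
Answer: 7832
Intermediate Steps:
Y(T, O) = O*T
(-68 + Y(2, -10))*(-89) = (-68 - 10*2)*(-89) = (-68 - 20)*(-89) = -88*(-89) = 7832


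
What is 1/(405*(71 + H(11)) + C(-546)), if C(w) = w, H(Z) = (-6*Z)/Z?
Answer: 1/25779 ≈ 3.8791e-5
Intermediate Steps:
H(Z) = -6
1/(405*(71 + H(11)) + C(-546)) = 1/(405*(71 - 6) - 546) = 1/(405*65 - 546) = 1/(26325 - 546) = 1/25779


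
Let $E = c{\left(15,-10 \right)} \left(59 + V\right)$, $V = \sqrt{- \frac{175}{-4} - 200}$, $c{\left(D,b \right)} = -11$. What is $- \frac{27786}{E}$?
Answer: $\frac{596136}{14549} - \frac{126300 i}{14549} \approx 40.974 - 8.681 i$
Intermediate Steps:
$V = \frac{25 i}{2}$ ($V = \sqrt{\left(-175\right) \left(- \frac{1}{4}\right) - 200} = \sqrt{\frac{175}{4} - 200} = \sqrt{- \frac{625}{4}} = \frac{25 i}{2} \approx 12.5 i$)
$E = -649 - \frac{275 i}{2}$ ($E = - 11 \left(59 + \frac{25 i}{2}\right) = -649 - \frac{275 i}{2} \approx -649.0 - 137.5 i$)
$- \frac{27786}{E} = - \frac{27786}{-649 - \frac{275 i}{2}} = - 27786 \frac{4 \left(-649 + \frac{275 i}{2}\right)}{1760429} = - \frac{10104 \left(-649 + \frac{275 i}{2}\right)}{160039}$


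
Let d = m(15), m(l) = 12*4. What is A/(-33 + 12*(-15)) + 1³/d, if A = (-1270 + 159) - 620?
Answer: 27767/3408 ≈ 8.1476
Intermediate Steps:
m(l) = 48
d = 48
A = -1731 (A = -1111 - 620 = -1731)
A/(-33 + 12*(-15)) + 1³/d = -1731/(-33 + 12*(-15)) + 1³/48 = -1731/(-33 - 180) + 1*(1/48) = -1731/(-213) + 1/48 = -1731*(-1/213) + 1/48 = 577/71 + 1/48 = 27767/3408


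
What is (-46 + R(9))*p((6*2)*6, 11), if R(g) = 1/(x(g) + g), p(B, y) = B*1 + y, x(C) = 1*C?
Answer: -68641/18 ≈ -3813.4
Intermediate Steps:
x(C) = C
p(B, y) = B + y
R(g) = 1/(2*g) (R(g) = 1/(g + g) = 1/(2*g))
(-46 + R(9))*p((6*2)*6, 11) = (-46 + (½)/9)*((6*2)*6 + 11) = (-46 + (½)*(⅑))*(12*6 + 11) = (-46 + 1/18)*(72 + 11) = -827/18*83 = -68641/18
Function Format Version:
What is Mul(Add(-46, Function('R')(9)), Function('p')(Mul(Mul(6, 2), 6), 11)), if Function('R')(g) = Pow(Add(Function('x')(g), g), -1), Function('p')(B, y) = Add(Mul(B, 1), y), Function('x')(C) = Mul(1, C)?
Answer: Rational(-68641, 18) ≈ -3813.4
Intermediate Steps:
Function('x')(C) = C
Function('p')(B, y) = Add(B, y)
Function('R')(g) = Mul(Rational(1, 2), Pow(g, -1)) (Function('R')(g) = Pow(Add(g, g), -1) = Pow(Mul(2, g), -1) = Mul(Rational(1, 2), Pow(g, -1)))
Mul(Add(-46, Function('R')(9)), Function('p')(Mul(Mul(6, 2), 6), 11)) = Mul(Add(-46, Mul(Rational(1, 2), Pow(9, -1))), Add(Mul(Mul(6, 2), 6), 11)) = Mul(Add(-46, Mul(Rational(1, 2), Rational(1, 9))), Add(Mul(12, 6), 11)) = Mul(Add(-46, Rational(1, 18)), Add(72, 11)) = Mul(Rational(-827, 18), 83) = Rational(-68641, 18)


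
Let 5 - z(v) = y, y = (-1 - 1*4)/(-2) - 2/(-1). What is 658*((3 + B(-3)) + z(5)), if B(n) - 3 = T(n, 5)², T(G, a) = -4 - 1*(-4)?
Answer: 4277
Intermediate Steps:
T(G, a) = 0 (T(G, a) = -4 + 4 = 0)
B(n) = 3 (B(n) = 3 + 0² = 3 + 0 = 3)
y = 9/2 (y = (-1 - 4)*(-½) - 2*(-1) = -5*(-½) + 2 = 5/2 + 2 = 9/2 ≈ 4.5000)
z(v) = ½ (z(v) = 5 - 1*9/2 = 5 - 9/2 = ½)
658*((3 + B(-3)) + z(5)) = 658*((3 + 3) + ½) = 658*(6 + ½) = 658*(13/2) = 4277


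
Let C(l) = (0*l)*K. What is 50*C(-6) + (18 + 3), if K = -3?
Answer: 21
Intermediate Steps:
C(l) = 0 (C(l) = (0*l)*(-3) = 0*(-3) = 0)
50*C(-6) + (18 + 3) = 50*0 + (18 + 3) = 0 + 21 = 21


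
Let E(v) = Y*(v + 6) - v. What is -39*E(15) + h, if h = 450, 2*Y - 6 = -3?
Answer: -387/2 ≈ -193.50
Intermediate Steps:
Y = 3/2 (Y = 3 + (½)*(-3) = 3 - 3/2 = 3/2 ≈ 1.5000)
E(v) = 9 + v/2 (E(v) = 3*(v + 6)/2 - v = 3*(6 + v)/2 - v = (9 + 3*v/2) - v = 9 + v/2)
-39*E(15) + h = -39*(9 + (½)*15) + 450 = -39*(9 + 15/2) + 450 = -39*33/2 + 450 = -1287/2 + 450 = -387/2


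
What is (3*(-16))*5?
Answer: -240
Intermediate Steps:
(3*(-16))*5 = -48*5 = -240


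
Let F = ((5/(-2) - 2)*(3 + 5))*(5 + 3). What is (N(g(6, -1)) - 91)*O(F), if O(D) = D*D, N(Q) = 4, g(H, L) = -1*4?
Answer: -7216128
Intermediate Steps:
g(H, L) = -4
F = -288 (F = ((5*(-½) - 2)*8)*8 = ((-5/2 - 2)*8)*8 = -9/2*8*8 = -36*8 = -288)
O(D) = D²
(N(g(6, -1)) - 91)*O(F) = (4 - 91)*(-288)² = -87*82944 = -7216128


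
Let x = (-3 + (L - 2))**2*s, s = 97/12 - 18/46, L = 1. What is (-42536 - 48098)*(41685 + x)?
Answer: -261457065938/69 ≈ -3.7892e+9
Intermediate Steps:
s = 2123/276 (s = 97*(1/12) - 18*1/46 = 97/12 - 9/23 = 2123/276 ≈ 7.6920)
x = 8492/69 (x = (-3 + (1 - 2))**2*(2123/276) = (-3 - 1)**2*(2123/276) = (-4)**2*(2123/276) = 16*(2123/276) = 8492/69 ≈ 123.07)
(-42536 - 48098)*(41685 + x) = (-42536 - 48098)*(41685 + 8492/69) = -90634*2884757/69 = -261457065938/69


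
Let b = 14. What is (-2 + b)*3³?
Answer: 324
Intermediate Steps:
(-2 + b)*3³ = (-2 + 14)*3³ = 12*27 = 324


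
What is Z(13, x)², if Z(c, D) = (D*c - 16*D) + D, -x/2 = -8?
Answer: 1024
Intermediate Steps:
x = 16 (x = -2*(-8) = 16)
Z(c, D) = -15*D + D*c (Z(c, D) = (-16*D + D*c) + D = -15*D + D*c)
Z(13, x)² = (16*(-15 + 13))² = (16*(-2))² = (-32)² = 1024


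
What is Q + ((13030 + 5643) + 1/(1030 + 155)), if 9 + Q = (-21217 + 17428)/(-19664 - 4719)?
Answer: 539279424068/28893855 ≈ 18664.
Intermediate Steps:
Q = -215658/24383 (Q = -9 + (-21217 + 17428)/(-19664 - 4719) = -9 - 3789/(-24383) = -9 - 3789*(-1/24383) = -9 + 3789/24383 = -215658/24383 ≈ -8.8446)
Q + ((13030 + 5643) + 1/(1030 + 155)) = -215658/24383 + ((13030 + 5643) + 1/(1030 + 155)) = -215658/24383 + (18673 + 1/1185) = -215658/24383 + 22127506/1185 = 539279424068/28893855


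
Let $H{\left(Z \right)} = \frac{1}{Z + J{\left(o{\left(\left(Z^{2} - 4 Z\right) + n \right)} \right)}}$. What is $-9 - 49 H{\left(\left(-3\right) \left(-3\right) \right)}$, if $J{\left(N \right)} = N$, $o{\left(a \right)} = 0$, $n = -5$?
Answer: $- \frac{130}{9} \approx -14.444$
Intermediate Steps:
$H{\left(Z \right)} = \frac{1}{Z}$ ($H{\left(Z \right)} = \frac{1}{Z + 0} = \frac{1}{Z}$)
$-9 - 49 H{\left(\left(-3\right) \left(-3\right) \right)} = -9 - \frac{49}{\left(-3\right) \left(-3\right)} = -9 - \frac{49}{9} = - \frac{130}{9}$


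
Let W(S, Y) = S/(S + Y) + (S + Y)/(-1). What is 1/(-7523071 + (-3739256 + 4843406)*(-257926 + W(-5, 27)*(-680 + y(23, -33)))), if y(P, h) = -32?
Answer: -11/2940546827081 ≈ -3.7408e-12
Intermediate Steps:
W(S, Y) = -S - Y + S/(S + Y) (W(S, Y) = S/(S + Y) + (S + Y)*(-1) = S/(S + Y) + (-S - Y) = -S - Y + S/(S + Y))
1/(-7523071 + (-3739256 + 4843406)*(-257926 + W(-5, 27)*(-680 + y(23, -33)))) = 1/(-7523071 + (-3739256 + 4843406)*(-257926 + ((-5 - 1*(-5)**2 - 1*27**2 - 2*(-5)*27)/(-5 + 27))*(-680 - 32))) = 1/(-7523071 + 1104150*(-257926 + ((-5 - 1*25 - 1*729 + 270)/22)*(-712))) = 1/(-7523071 + 1104150*(-257926 + ((-5 - 25 - 729 + 270)/22)*(-712))) = 1/(-7523071 + 1104150*(-257926 + ((1/22)*(-489))*(-712))) = 1/(-7523071 + 1104150*(-257926 - 489/22*(-712))) = 1/(-7523071 + 1104150*(-257926 + 174084/11)) = 1/(-7523071 + 1104150*(-2663102/11)) = 1/(-7523071 - 2940464073300/11) = 1/(-2940546827081/11) = -11/2940546827081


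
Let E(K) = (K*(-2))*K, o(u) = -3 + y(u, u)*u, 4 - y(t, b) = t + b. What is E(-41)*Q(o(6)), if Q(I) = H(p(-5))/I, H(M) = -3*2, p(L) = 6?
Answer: -6724/17 ≈ -395.53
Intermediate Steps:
y(t, b) = 4 - b - t (y(t, b) = 4 - (t + b) = 4 - (b + t) = 4 + (-b - t) = 4 - b - t)
o(u) = -3 + u*(4 - 2*u) (o(u) = -3 + (4 - u - u)*u = -3 + (4 - 2*u)*u = -3 + u*(4 - 2*u))
H(M) = -6
Q(I) = -6/I
E(K) = -2*K² (E(K) = (-2*K)*K = -2*K²)
E(-41)*Q(o(6)) = (-2*(-41)²)*(-6/(-3 - 2*6*(-2 + 6))) = (-2*1681)*(-6/(-3 - 2*6*4)) = -(-20172)/(-3 - 48) = -(-20172)/(-51) = -(-20172)*(-1)/51 = -3362*2/17 = -6724/17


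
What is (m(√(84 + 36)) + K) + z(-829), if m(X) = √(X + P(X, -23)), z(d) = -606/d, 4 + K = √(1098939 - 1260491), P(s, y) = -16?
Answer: -2710/829 + √(-16 + 2*√30) + 4*I*√10097 ≈ -3.269 + 404.18*I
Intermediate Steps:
K = -4 + 4*I*√10097 (K = -4 + √(1098939 - 1260491) = -4 + √(-161552) = -4 + 4*I*√10097 ≈ -4.0 + 401.94*I)
m(X) = √(-16 + X) (m(X) = √(X - 16) = √(-16 + X))
(m(√(84 + 36)) + K) + z(-829) = (√(-16 + √(84 + 36)) + (-4 + 4*I*√10097)) - 606/(-829) = (√(-16 + √120) + (-4 + 4*I*√10097)) - 606*(-1/829) = (√(-16 + 2*√30) + (-4 + 4*I*√10097)) + 606/829 = (-4 + √(-16 + 2*√30) + 4*I*√10097) + 606/829 = -2710/829 + √(-16 + 2*√30) + 4*I*√10097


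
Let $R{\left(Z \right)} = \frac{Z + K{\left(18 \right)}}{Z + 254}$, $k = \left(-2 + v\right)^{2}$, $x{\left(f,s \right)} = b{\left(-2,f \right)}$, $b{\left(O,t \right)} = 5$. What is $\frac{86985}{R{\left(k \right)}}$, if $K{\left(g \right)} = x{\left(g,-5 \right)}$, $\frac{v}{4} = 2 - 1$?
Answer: $2493570$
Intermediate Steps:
$x{\left(f,s \right)} = 5$
$v = 4$ ($v = 4 \left(2 - 1\right) = 4 \cdot 1 = 4$)
$K{\left(g \right)} = 5$
$k = 4$ ($k = \left(-2 + 4\right)^{2} = 2^{2} = 4$)
$R{\left(Z \right)} = \frac{5 + Z}{254 + Z}$ ($R{\left(Z \right)} = \frac{Z + 5}{Z + 254} = \frac{5 + Z}{254 + Z}$)
$\frac{86985}{R{\left(k \right)}} = \frac{86985}{\frac{1}{254 + 4} \left(5 + 4\right)} = \frac{86985}{\frac{1}{258} \cdot 9} = \frac{86985}{\frac{3}{86}} = 86985 \cdot \frac{86}{3} = 2493570$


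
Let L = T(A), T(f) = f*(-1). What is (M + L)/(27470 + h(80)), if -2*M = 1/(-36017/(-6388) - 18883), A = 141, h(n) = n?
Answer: -17002987573/3322215571850 ≈ -0.0051180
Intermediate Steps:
T(f) = -f
L = -141 (L = -1*141 = -141)
M = 3194/120588587 (M = -1/(2*(-36017/(-6388) - 18883)) = -1/(2*(-36017*(-1/6388) - 18883)) = -1/(2*(36017/6388 - 18883)) = -1/(2*(-120588587/6388)) = -½*(-6388/120588587) = 3194/120588587 ≈ 2.6487e-5)
(M + L)/(27470 + h(80)) = (3194/120588587 - 141)/(27470 + 80) = -17002987573/120588587/27550 = -17002987573/120588587*1/27550 = -17002987573/3322215571850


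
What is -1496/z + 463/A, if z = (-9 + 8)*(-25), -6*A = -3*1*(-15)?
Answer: -9118/75 ≈ -121.57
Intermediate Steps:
A = -15/2 (A = -(-3*1)*(-15)/6 = -(-1)*(-15)/2 = -1/6*45 = -15/2 ≈ -7.5000)
z = 25 (z = -1*(-25) = 25)
-1496/z + 463/A = -1496/25 + 463/(-15/2) = -1496*1/25 + 463*(-2/15) = -1496/25 - 926/15 = -9118/75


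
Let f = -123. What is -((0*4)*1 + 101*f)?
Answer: 12423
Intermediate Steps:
-((0*4)*1 + 101*f) = -((0*4)*1 + 101*(-123)) = -(0*1 - 12423) = -(0 - 12423) = -1*(-12423) = 12423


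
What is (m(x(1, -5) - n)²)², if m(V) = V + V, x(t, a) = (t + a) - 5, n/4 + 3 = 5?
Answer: 1336336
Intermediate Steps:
n = 8 (n = -12 + 4*5 = -12 + 20 = 8)
x(t, a) = -5 + a + t (x(t, a) = (a + t) - 5 = -5 + a + t)
m(V) = 2*V
(m(x(1, -5) - n)²)² = ((2*((-5 - 5 + 1) - 1*8))²)² = ((2*(-9 - 8))²)² = ((2*(-17))²)² = ((-34)²)² = 1156² = 1336336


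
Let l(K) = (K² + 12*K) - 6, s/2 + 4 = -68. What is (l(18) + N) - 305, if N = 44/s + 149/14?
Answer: 60313/252 ≈ 239.34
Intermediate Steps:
s = -144 (s = -8 + 2*(-68) = -8 - 136 = -144)
l(K) = -6 + K² + 12*K
N = 2605/252 (N = 44/(-144) + 149/14 = 44*(-1/144) + 149*(1/14) = -11/36 + 149/14 = 2605/252 ≈ 10.337)
(l(18) + N) - 305 = ((-6 + 18² + 12*18) + 2605/252) - 305 = ((-6 + 324 + 216) + 2605/252) - 305 = (534 + 2605/252) - 305 = 137173/252 - 305 = 60313/252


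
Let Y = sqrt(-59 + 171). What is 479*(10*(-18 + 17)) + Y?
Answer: -4790 + 4*sqrt(7) ≈ -4779.4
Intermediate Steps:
Y = 4*sqrt(7) (Y = sqrt(112) = 4*sqrt(7) ≈ 10.583)
479*(10*(-18 + 17)) + Y = 479*(10*(-18 + 17)) + 4*sqrt(7) = 479*(10*(-1)) + 4*sqrt(7) = 479*(-10) + 4*sqrt(7) = -4790 + 4*sqrt(7)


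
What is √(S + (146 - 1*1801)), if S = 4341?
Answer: √2686 ≈ 51.827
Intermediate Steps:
√(S + (146 - 1*1801)) = √(4341 + (146 - 1*1801)) = √(4341 + (146 - 1801)) = √(4341 - 1655) = √2686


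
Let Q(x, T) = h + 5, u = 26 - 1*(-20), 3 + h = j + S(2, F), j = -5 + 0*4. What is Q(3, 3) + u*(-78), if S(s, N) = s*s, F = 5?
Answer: -3587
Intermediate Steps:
j = -5 (j = -5 + 0 = -5)
S(s, N) = s**2
h = -4 (h = -3 + (-5 + 2**2) = -3 + (-5 + 4) = -3 - 1 = -4)
u = 46 (u = 26 + 20 = 46)
Q(x, T) = 1 (Q(x, T) = -4 + 5 = 1)
Q(3, 3) + u*(-78) = 1 + 46*(-78) = 1 - 3588 = -3587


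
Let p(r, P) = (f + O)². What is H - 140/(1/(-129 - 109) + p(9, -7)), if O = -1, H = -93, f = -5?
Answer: -830051/8567 ≈ -96.889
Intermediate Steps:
p(r, P) = 36 (p(r, P) = (-5 - 1)² = (-6)² = 36)
H - 140/(1/(-129 - 109) + p(9, -7)) = -93 - 140/(1/(-129 - 109) + 36) = -93 - 140/(1/(-238) + 36) = -93 - 140/(-1/238 + 36) = -93 - 140/8567/238 = -93 - 140*238/8567 = -93 - 33320/8567 = -830051/8567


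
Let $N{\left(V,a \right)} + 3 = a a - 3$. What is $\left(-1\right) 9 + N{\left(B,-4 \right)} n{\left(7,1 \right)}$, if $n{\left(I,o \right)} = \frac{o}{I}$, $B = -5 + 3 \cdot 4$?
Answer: $- \frac{53}{7} \approx -7.5714$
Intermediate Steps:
$B = 7$ ($B = -5 + 12 = 7$)
$N{\left(V,a \right)} = -6 + a^{2}$ ($N{\left(V,a \right)} = -3 + \left(a a - 3\right) = -3 + \left(a^{2} - 3\right) = -3 + \left(-3 + a^{2}\right) = -6 + a^{2}$)
$\left(-1\right) 9 + N{\left(B,-4 \right)} n{\left(7,1 \right)} = \left(-1\right) 9 + \left(-6 + \left(-4\right)^{2}\right) 1 \cdot \frac{1}{7} = -9 + \left(-6 + 16\right) 1 \cdot \frac{1}{7} = -9 + 10 \cdot \frac{1}{7} = -9 + \frac{10}{7} = - \frac{53}{7}$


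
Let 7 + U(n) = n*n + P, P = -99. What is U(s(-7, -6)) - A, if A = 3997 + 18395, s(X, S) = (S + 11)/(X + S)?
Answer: -3802137/169 ≈ -22498.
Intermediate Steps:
s(X, S) = (11 + S)/(S + X)
A = 22392
U(n) = -106 + n**2 (U(n) = -7 + (n*n - 99) = -7 + (n**2 - 99) = -7 + (-99 + n**2) = -106 + n**2)
U(s(-7, -6)) - A = (-106 + ((11 - 6)/(-6 - 7))**2) - 1*22392 = (-106 + (5/(-13))**2) - 22392 = (-106 + (-1/13*5)**2) - 22392 = (-106 + (-5/13)**2) - 22392 = (-106 + 25/169) - 22392 = -17889/169 - 22392 = -3802137/169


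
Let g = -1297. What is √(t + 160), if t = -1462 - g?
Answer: I*√5 ≈ 2.2361*I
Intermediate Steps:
t = -165 (t = -1462 - 1*(-1297) = -1462 + 1297 = -165)
√(t + 160) = √(-165 + 160) = √(-5) = I*√5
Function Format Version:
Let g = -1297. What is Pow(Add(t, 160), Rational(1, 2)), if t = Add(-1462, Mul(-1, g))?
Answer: Mul(I, Pow(5, Rational(1, 2))) ≈ Mul(2.2361, I)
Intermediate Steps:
t = -165 (t = Add(-1462, Mul(-1, -1297)) = Add(-1462, 1297) = -165)
Pow(Add(t, 160), Rational(1, 2)) = Pow(Add(-165, 160), Rational(1, 2)) = Pow(-5, Rational(1, 2)) = Mul(I, Pow(5, Rational(1, 2)))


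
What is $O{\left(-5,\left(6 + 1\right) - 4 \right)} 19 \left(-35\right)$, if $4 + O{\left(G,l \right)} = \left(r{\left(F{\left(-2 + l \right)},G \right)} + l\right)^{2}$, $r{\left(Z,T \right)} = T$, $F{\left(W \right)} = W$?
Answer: $0$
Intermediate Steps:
$O{\left(G,l \right)} = -4 + \left(G + l\right)^{2}$
$O{\left(-5,\left(6 + 1\right) - 4 \right)} 19 \left(-35\right) = \left(-4 + \left(-5 + \left(\left(6 + 1\right) - 4\right)\right)^{2}\right) 19 \left(-35\right) = \left(-4 + \left(-5 + \left(7 - 4\right)\right)^{2}\right) 19 \left(-35\right) = \left(-4 + \left(-5 + 3\right)^{2}\right) 19 \left(-35\right) = \left(-4 + \left(-2\right)^{2}\right) 19 \left(-35\right) = \left(-4 + 4\right) 19 \left(-35\right) = 0 \cdot 19 \left(-35\right) = 0 \left(-35\right) = 0$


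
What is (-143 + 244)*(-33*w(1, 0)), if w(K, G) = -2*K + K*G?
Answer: 6666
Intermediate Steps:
w(K, G) = -2*K + G*K
(-143 + 244)*(-33*w(1, 0)) = (-143 + 244)*(-33*(-2 + 0)) = 101*(-33*(-2)) = 101*66 = 6666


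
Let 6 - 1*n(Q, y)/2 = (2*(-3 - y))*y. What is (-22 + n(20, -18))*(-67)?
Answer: -71690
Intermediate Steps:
n(Q, y) = 12 - 2*y*(-6 - 2*y) (n(Q, y) = 12 - 2*2*(-3 - y)*y = 12 - 2*(-6 - 2*y)*y = 12 - 2*y*(-6 - 2*y))
(-22 + n(20, -18))*(-67) = (-22 + (12 + 4*(-18)**2 + 12*(-18)))*(-67) = (-22 + (12 + 4*324 - 216))*(-67) = (-22 + (12 + 1296 - 216))*(-67) = (-22 + 1092)*(-67) = 1070*(-67) = -71690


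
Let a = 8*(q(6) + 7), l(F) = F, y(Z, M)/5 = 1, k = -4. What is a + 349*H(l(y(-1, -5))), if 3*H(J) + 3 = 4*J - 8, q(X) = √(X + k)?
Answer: 1103 + 8*√2 ≈ 1114.3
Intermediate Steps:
y(Z, M) = 5 (y(Z, M) = 5*1 = 5)
q(X) = √(-4 + X) (q(X) = √(X - 4) = √(-4 + X))
a = 56 + 8*√2 (a = 8*(√(-4 + 6) + 7) = 8*(√2 + 7) = 8*(7 + √2) = 56 + 8*√2 ≈ 67.314)
H(J) = -11/3 + 4*J/3 (H(J) = -1 + (4*J - 8)/3 = -1 + (-8 + 4*J)/3 = -1 + (-8/3 + 4*J/3) = -11/3 + 4*J/3)
a + 349*H(l(y(-1, -5))) = (56 + 8*√2) + 349*(-11/3 + (4/3)*5) = (56 + 8*√2) + 349*(-11/3 + 20/3) = (56 + 8*√2) + 349*3 = (56 + 8*√2) + 1047 = 1103 + 8*√2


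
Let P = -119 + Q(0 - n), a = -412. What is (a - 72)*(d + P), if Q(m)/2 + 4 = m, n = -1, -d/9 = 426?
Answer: 1916156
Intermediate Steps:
d = -3834 (d = -9*426 = -3834)
Q(m) = -8 + 2*m
P = -125 (P = -119 + (-8 + 2*(0 - 1*(-1))) = -119 + (-8 + 2*(0 + 1)) = -119 + (-8 + 2*1) = -119 + (-8 + 2) = -119 - 6 = -125)
(a - 72)*(d + P) = (-412 - 72)*(-3834 - 125) = -484*(-3959) = 1916156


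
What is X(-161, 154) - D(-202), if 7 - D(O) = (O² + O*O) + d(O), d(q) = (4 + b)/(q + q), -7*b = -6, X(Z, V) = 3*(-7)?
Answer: 115354103/1414 ≈ 81580.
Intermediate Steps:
X(Z, V) = -21
b = 6/7 (b = -⅐*(-6) = 6/7 ≈ 0.85714)
d(q) = 17/(7*q) (d(q) = (4 + 6/7)/(q + q) = 34/(7*((2*q))) = 34*(1/(2*q))/7 = 17/(7*q))
D(O) = 7 - 2*O² - 17/(7*O) (D(O) = 7 - ((O² + O*O) + 17/(7*O)) = 7 - ((O² + O²) + 17/(7*O)) = 7 - (2*O² + 17/(7*O)) = 7 + (-2*O² - 17/(7*O)) = 7 - 2*O² - 17/(7*O))
X(-161, 154) - D(-202) = -21 - (7 - 2*(-202)² - 17/7/(-202)) = -21 - (7 - 2*40804 - 17/7*(-1/202)) = -21 - (7 - 81608 + 17/1414) = -21 - 1*(-115383797/1414) = -21 + 115383797/1414 = 115354103/1414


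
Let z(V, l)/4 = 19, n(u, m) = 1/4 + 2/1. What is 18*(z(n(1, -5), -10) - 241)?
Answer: -2970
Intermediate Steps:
n(u, m) = 9/4 (n(u, m) = 1*(¼) + 2*1 = ¼ + 2 = 9/4)
z(V, l) = 76 (z(V, l) = 4*19 = 76)
18*(z(n(1, -5), -10) - 241) = 18*(76 - 241) = 18*(-165) = -2970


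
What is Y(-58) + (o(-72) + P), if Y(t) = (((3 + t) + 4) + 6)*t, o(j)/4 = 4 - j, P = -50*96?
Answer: -1886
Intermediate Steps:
P = -4800
o(j) = 16 - 4*j (o(j) = 4*(4 - j) = 16 - 4*j)
Y(t) = t*(13 + t) (Y(t) = ((7 + t) + 6)*t = (13 + t)*t = t*(13 + t))
Y(-58) + (o(-72) + P) = -58*(13 - 58) + ((16 - 4*(-72)) - 4800) = -58*(-45) + ((16 + 288) - 4800) = 2610 + (304 - 4800) = 2610 - 4496 = -1886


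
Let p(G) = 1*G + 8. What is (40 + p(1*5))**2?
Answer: 2809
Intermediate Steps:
p(G) = 8 + G (p(G) = G + 8 = 8 + G)
(40 + p(1*5))**2 = (40 + (8 + 1*5))**2 = (40 + (8 + 5))**2 = (40 + 13)**2 = 53**2 = 2809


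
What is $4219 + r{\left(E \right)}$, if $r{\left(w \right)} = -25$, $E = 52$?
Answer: $4194$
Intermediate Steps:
$4219 + r{\left(E \right)} = 4219 - 25 = 4194$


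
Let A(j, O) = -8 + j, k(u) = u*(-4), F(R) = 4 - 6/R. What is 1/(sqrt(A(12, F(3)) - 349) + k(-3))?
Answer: 4/163 - I*sqrt(345)/489 ≈ 0.02454 - 0.037984*I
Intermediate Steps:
F(R) = 4 - 6/R
k(u) = -4*u
1/(sqrt(A(12, F(3)) - 349) + k(-3)) = 1/(sqrt((-8 + 12) - 349) - 4*(-3)) = 1/(sqrt(4 - 349) + 12) = 1/(sqrt(-345) + 12) = 1/(I*sqrt(345) + 12) = 1/(12 + I*sqrt(345))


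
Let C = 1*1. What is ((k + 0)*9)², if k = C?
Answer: 81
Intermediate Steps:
C = 1
k = 1
((k + 0)*9)² = ((1 + 0)*9)² = (1*9)² = 9² = 81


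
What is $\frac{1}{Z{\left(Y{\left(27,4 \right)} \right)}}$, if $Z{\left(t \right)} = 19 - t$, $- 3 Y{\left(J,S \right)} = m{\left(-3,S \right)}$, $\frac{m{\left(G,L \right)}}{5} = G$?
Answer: $\frac{1}{14} \approx 0.071429$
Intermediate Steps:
$m{\left(G,L \right)} = 5 G$
$Y{\left(J,S \right)} = 5$ ($Y{\left(J,S \right)} = - \frac{5 \left(-3\right)}{3} = \left(- \frac{1}{3}\right) \left(-15\right) = 5$)
$\frac{1}{Z{\left(Y{\left(27,4 \right)} \right)}} = \frac{1}{19 - 5} = \frac{1}{14}$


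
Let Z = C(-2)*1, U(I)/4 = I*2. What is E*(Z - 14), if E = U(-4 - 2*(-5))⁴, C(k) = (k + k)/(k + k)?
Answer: -69009408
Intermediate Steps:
C(k) = 1 (C(k) = (2*k)/((2*k)) = (2*k)*(1/(2*k)) = 1)
U(I) = 8*I (U(I) = 4*(I*2) = 4*(2*I) = 8*I)
Z = 1 (Z = 1*1 = 1)
E = 5308416 (E = (8*(-4 - 2*(-5)))⁴ = (8*(-4 + 10))⁴ = (8*6)⁴ = 48⁴ = 5308416)
E*(Z - 14) = 5308416*(1 - 14) = 5308416*(-13) = -69009408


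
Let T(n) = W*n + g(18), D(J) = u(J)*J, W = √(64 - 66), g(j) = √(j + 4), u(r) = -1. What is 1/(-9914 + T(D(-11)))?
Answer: 1/(-9914 + √22 + 11*I*√2) ≈ -0.00010091 - 1.584e-7*I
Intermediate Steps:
g(j) = √(4 + j)
W = I*√2 (W = √(-2) = I*√2 ≈ 1.4142*I)
D(J) = -J
T(n) = √22 + I*n*√2 (T(n) = (I*√2)*n + √(4 + 18) = I*n*√2 + √22 = √22 + I*n*√2)
1/(-9914 + T(D(-11))) = 1/(-9914 + (√22 + I*(-1*(-11))*√2)) = 1/(-9914 + (√22 + I*11*√2)) = 1/(-9914 + (√22 + 11*I*√2)) = 1/(-9914 + √22 + 11*I*√2)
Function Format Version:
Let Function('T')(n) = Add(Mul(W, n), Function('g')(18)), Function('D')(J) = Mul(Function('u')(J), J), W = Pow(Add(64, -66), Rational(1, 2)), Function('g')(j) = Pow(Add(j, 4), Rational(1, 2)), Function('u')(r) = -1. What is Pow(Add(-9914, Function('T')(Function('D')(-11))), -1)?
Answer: Pow(Add(-9914, Pow(22, Rational(1, 2)), Mul(11, I, Pow(2, Rational(1, 2)))), -1) ≈ Add(-0.00010091, Mul(-1.584e-7, I))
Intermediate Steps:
Function('g')(j) = Pow(Add(4, j), Rational(1, 2))
W = Mul(I, Pow(2, Rational(1, 2))) (W = Pow(-2, Rational(1, 2)) = Mul(I, Pow(2, Rational(1, 2))) ≈ Mul(1.4142, I))
Function('D')(J) = Mul(-1, J)
Function('T')(n) = Add(Pow(22, Rational(1, 2)), Mul(I, n, Pow(2, Rational(1, 2)))) (Function('T')(n) = Add(Mul(Mul(I, Pow(2, Rational(1, 2))), n), Pow(Add(4, 18), Rational(1, 2))) = Add(Mul(I, n, Pow(2, Rational(1, 2))), Pow(22, Rational(1, 2))) = Add(Pow(22, Rational(1, 2)), Mul(I, n, Pow(2, Rational(1, 2)))))
Pow(Add(-9914, Function('T')(Function('D')(-11))), -1) = Pow(Add(-9914, Add(Pow(22, Rational(1, 2)), Mul(I, Mul(-1, -11), Pow(2, Rational(1, 2))))), -1) = Pow(Add(-9914, Add(Pow(22, Rational(1, 2)), Mul(I, 11, Pow(2, Rational(1, 2))))), -1) = Pow(Add(-9914, Add(Pow(22, Rational(1, 2)), Mul(11, I, Pow(2, Rational(1, 2))))), -1) = Pow(Add(-9914, Pow(22, Rational(1, 2)), Mul(11, I, Pow(2, Rational(1, 2)))), -1)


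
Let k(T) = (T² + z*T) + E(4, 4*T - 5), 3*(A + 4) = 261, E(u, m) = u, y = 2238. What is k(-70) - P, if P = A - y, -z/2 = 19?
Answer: 9719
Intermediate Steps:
A = 83 (A = -4 + (⅓)*261 = -4 + 87 = 83)
z = -38 (z = -2*19 = -38)
k(T) = 4 + T² - 38*T (k(T) = (T² - 38*T) + 4 = 4 + T² - 38*T)
P = -2155 (P = 83 - 1*2238 = 83 - 2238 = -2155)
k(-70) - P = (4 + (-70)² - 38*(-70)) - 1*(-2155) = (4 + 4900 + 2660) + 2155 = 7564 + 2155 = 9719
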